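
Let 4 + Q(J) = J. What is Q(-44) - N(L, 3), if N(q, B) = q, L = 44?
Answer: -92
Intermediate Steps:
Q(J) = -4 + J
Q(-44) - N(L, 3) = (-4 - 44) - 1*44 = -48 - 44 = -92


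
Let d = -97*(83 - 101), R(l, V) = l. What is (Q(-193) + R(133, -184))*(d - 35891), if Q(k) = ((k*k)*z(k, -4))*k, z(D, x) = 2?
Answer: 490936161245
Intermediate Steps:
d = 1746 (d = -97*(-18) = 1746)
Q(k) = 2*k³ (Q(k) = ((k*k)*2)*k = (k²*2)*k = (2*k²)*k = 2*k³)
(Q(-193) + R(133, -184))*(d - 35891) = (2*(-193)³ + 133)*(1746 - 35891) = (2*(-7189057) + 133)*(-34145) = (-14378114 + 133)*(-34145) = -14377981*(-34145) = 490936161245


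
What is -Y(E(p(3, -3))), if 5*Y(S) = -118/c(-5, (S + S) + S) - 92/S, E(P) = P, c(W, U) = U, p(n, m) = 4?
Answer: 197/30 ≈ 6.5667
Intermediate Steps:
Y(S) = -394/(15*S) (Y(S) = (-118/((S + S) + S) - 92/S)/5 = (-118/(2*S + S) - 92/S)/5 = (-118*1/(3*S) - 92/S)/5 = (-118/(3*S) - 92/S)/5 = (-394/(3*S))/5 = -394/(15*S))
-Y(E(p(3, -3))) = -(-394)/(15*4) = -1*(-197/30) = 197/30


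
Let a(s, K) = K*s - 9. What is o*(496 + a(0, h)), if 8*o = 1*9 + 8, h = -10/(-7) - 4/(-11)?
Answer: 8279/8 ≈ 1034.9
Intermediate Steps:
h = 138/77 (h = -10*(-1/7) - 4*(-1/11) = 10/7 + 4/11 = 138/77 ≈ 1.7922)
a(s, K) = -9 + K*s
o = 17/8 (o = (1*9 + 8)/8 = (9 + 8)/8 = (1/8)*17 = 17/8 ≈ 2.1250)
o*(496 + a(0, h)) = 17*(496 + (-9 + (138/77)*0))/8 = 17*(496 + (-9 + 0))/8 = 17*(496 - 9)/8 = (17/8)*487 = 8279/8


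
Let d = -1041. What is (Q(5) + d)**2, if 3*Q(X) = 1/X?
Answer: 243796996/225 ≈ 1.0835e+6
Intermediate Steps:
Q(X) = 1/(3*X)
(Q(5) + d)**2 = ((1/3)/5 - 1041)**2 = ((1/3)*(1/5) - 1041)**2 = (1/15 - 1041)**2 = (-15614/15)**2 = 243796996/225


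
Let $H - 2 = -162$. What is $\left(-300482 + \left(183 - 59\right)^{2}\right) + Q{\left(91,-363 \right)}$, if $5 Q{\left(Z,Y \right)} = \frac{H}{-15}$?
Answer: $- \frac{4276558}{15} \approx -2.851 \cdot 10^{5}$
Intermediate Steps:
$H = -160$ ($H = 2 - 162 = -160$)
$Q{\left(Z,Y \right)} = \frac{32}{15}$ ($Q{\left(Z,Y \right)} = \frac{\left(-160\right) \frac{1}{-15}}{5} = \frac{\left(-160\right) \left(- \frac{1}{15}\right)}{5} = \frac{1}{5} \cdot \frac{32}{3} = \frac{32}{15}$)
$\left(-300482 + \left(183 - 59\right)^{2}\right) + Q{\left(91,-363 \right)} = \left(-300482 + \left(183 - 59\right)^{2}\right) + \frac{32}{15} = \left(-300482 + 124^{2}\right) + \frac{32}{15} = \left(-300482 + 15376\right) + \frac{32}{15} = -285106 + \frac{32}{15} = - \frac{4276558}{15}$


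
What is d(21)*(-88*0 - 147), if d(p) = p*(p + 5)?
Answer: -80262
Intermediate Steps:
d(p) = p*(5 + p)
d(21)*(-88*0 - 147) = (21*(5 + 21))*(-88*0 - 147) = (21*26)*(0 - 147) = 546*(-147) = -80262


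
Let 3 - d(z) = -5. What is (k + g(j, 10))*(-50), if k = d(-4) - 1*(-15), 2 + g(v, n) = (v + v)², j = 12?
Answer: -29850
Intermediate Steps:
g(v, n) = -2 + 4*v² (g(v, n) = -2 + (v + v)² = -2 + (2*v)² = -2 + 4*v²)
d(z) = 8 (d(z) = 3 - 1*(-5) = 3 + 5 = 8)
k = 23 (k = 8 - 1*(-15) = 8 + 15 = 23)
(k + g(j, 10))*(-50) = (23 + (-2 + 4*12²))*(-50) = (23 + (-2 + 4*144))*(-50) = (23 + (-2 + 576))*(-50) = (23 + 574)*(-50) = 597*(-50) = -29850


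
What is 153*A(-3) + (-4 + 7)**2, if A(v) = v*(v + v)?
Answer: 2763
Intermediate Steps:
A(v) = 2*v**2 (A(v) = v*(2*v) = 2*v**2)
153*A(-3) + (-4 + 7)**2 = 153*(2*(-3)**2) + (-4 + 7)**2 = 153*(2*9) + 3**2 = 153*18 + 9 = 2754 + 9 = 2763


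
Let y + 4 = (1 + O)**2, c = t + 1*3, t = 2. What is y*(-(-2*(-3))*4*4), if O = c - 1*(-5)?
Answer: -11232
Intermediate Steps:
c = 5 (c = 2 + 1*3 = 2 + 3 = 5)
O = 10 (O = 5 - 1*(-5) = 5 + 5 = 10)
y = 117 (y = -4 + (1 + 10)**2 = -4 + 11**2 = -4 + 121 = 117)
y*(-(-2*(-3))*4*4) = 117*(-(-2*(-3))*4*4) = 117*(-6*16) = 117*(-1*96) = 117*(-96) = -11232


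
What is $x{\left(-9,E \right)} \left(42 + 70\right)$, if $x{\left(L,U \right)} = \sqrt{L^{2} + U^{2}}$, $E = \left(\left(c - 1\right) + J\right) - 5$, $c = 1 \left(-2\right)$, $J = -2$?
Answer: $112 \sqrt{181} \approx 1506.8$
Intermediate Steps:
$c = -2$
$E = -10$ ($E = \left(\left(-2 - 1\right) - 2\right) - 5 = \left(-3 - 2\right) - 5 = -5 - 5 = -10$)
$x{\left(-9,E \right)} \left(42 + 70\right) = \sqrt{\left(-9\right)^{2} + \left(-10\right)^{2}} \left(42 + 70\right) = \sqrt{81 + 100} \cdot 112 = \sqrt{181} \cdot 112 = 112 \sqrt{181}$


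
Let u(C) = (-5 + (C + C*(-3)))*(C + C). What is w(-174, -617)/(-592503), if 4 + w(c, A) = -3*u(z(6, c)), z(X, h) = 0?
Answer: 4/592503 ≈ 6.7510e-6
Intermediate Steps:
u(C) = 2*C*(-5 - 2*C) (u(C) = (-5 + (C - 3*C))*(2*C) = (-5 - 2*C)*(2*C) = 2*C*(-5 - 2*C))
w(c, A) = -4 (w(c, A) = -4 - (-6)*0*(5 + 2*0) = -4 - (-6)*0*(5 + 0) = -4 - (-6)*0*5 = -4 - 3*0 = -4 + 0 = -4)
w(-174, -617)/(-592503) = -4/(-592503) = -4*(-1/592503) = 4/592503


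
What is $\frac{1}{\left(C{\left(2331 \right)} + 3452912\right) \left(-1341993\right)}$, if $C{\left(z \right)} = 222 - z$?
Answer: $- \frac{1}{4630953470379} \approx -2.1594 \cdot 10^{-13}$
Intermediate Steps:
$\frac{1}{\left(C{\left(2331 \right)} + 3452912\right) \left(-1341993\right)} = \frac{1}{\left(\left(222 - 2331\right) + 3452912\right) \left(-1341993\right)} = \frac{1}{\left(222 - 2331\right) + 3452912} \left(- \frac{1}{1341993}\right) = \frac{1}{-2109 + 3452912} \left(- \frac{1}{1341993}\right) = \frac{1}{3450803} \left(- \frac{1}{1341993}\right) = - \frac{1}{4630953470379}$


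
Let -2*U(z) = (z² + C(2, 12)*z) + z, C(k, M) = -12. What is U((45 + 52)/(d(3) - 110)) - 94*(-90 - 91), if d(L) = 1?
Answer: 202080478/11881 ≈ 17009.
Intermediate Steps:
U(z) = -z²/2 + 11*z/2 (U(z) = -((z² - 12*z) + z)/2 = -(z² - 11*z)/2 = -z²/2 + 11*z/2)
U((45 + 52)/(d(3) - 110)) - 94*(-90 - 91) = ((45 + 52)/(1 - 110))*(11 - (45 + 52)/(1 - 110))/2 - 94*(-90 - 91) = (97/(-109))*(11 - 97/(-109))/2 - 94*(-181) = (97*(-1/109))*(11 - 97*(-1)/109)/2 + 17014 = (½)*(-97/109)*(11 - 1*(-97/109)) + 17014 = (½)*(-97/109)*(11 + 97/109) + 17014 = (½)*(-97/109)*(1296/109) + 17014 = -62856/11881 + 17014 = 202080478/11881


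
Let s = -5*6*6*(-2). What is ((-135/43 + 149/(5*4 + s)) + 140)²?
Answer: 5029734687849/266995600 ≈ 18838.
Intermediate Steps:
s = 360 (s = -180*(-2) = -5*(-72) = 360)
((-135/43 + 149/(5*4 + s)) + 140)² = ((-135/43 + 149/(5*4 + 360)) + 140)² = ((-135*1/43 + 149/(20 + 360)) + 140)² = ((-135/43 + 149/380) + 140)² = (-44893/16340 + 140)² = (2242707/16340)² = 5029734687849/266995600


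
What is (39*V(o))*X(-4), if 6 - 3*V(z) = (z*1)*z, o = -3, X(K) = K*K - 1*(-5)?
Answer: -819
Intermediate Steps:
X(K) = 5 + K² (X(K) = K² + 5 = 5 + K²)
V(z) = 2 - z²/3 (V(z) = 2 - z*1*z/3 = 2 - z*z/3 = 2 - z²/3)
(39*V(o))*X(-4) = (39*(2 - ⅓*(-3)²))*(5 + (-4)²) = (39*(2 - ⅓*9))*(5 + 16) = (39*(2 - 3))*21 = (39*(-1))*21 = -39*21 = -819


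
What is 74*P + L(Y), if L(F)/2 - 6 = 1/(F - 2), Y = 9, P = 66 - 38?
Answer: 14590/7 ≈ 2084.3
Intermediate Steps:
P = 28
L(F) = 12 + 2/(-2 + F) (L(F) = 12 + 2/(F - 2) = 12 + 2/(-2 + F))
74*P + L(Y) = 74*28 + 2*(-11 + 6*9)/(-2 + 9) = 2072 + 2*(-11 + 54)/7 = 2072 + 2*(1/7)*43 = 2072 + 86/7 = 14590/7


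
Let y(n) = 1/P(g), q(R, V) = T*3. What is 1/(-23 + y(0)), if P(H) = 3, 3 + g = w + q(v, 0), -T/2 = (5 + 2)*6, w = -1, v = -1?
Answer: -3/68 ≈ -0.044118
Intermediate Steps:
T = -84 (T = -2*(5 + 2)*6 = -14*6 = -2*42 = -84)
q(R, V) = -252 (q(R, V) = -84*3 = -252)
g = -256 (g = -3 + (-1 - 252) = -3 - 253 = -256)
y(n) = ⅓ (y(n) = 1/3 = ⅓)
1/(-23 + y(0)) = 1/(-23 + ⅓) = 1/(-68/3) = -3/68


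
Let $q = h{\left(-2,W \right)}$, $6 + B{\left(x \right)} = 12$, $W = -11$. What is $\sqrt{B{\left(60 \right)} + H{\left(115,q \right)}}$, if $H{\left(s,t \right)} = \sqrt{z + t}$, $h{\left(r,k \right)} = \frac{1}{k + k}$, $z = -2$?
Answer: $\frac{\sqrt{2904 + 66 i \sqrt{110}}}{22} \approx 2.4666 + 0.28991 i$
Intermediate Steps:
$B{\left(x \right)} = 6$ ($B{\left(x \right)} = -6 + 12 = 6$)
$h{\left(r,k \right)} = \frac{1}{2 k}$
$q = - \frac{1}{22}$ ($q = \frac{1}{2 \left(-11\right)} = \frac{1}{2} \left(- \frac{1}{11}\right) = - \frac{1}{22} \approx -0.045455$)
$H{\left(s,t \right)} = \sqrt{-2 + t}$
$\sqrt{B{\left(60 \right)} + H{\left(115,q \right)}} = \sqrt{6 + \sqrt{-2 - \frac{1}{22}}} = \sqrt{6 + \sqrt{- \frac{45}{22}}} = \sqrt{6 + \frac{3 i \sqrt{110}}{22}}$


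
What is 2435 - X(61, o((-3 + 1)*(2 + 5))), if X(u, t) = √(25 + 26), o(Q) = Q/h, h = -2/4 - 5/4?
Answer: 2435 - √51 ≈ 2427.9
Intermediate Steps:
h = -7/4 (h = -2*¼ - 5*¼ = -½ - 5/4 = -7/4 ≈ -1.7500)
o(Q) = -4*Q/7 (o(Q) = Q/(-7/4) = Q*(-4/7) = -4*Q/7)
X(u, t) = √51
2435 - X(61, o((-3 + 1)*(2 + 5))) = 2435 - √51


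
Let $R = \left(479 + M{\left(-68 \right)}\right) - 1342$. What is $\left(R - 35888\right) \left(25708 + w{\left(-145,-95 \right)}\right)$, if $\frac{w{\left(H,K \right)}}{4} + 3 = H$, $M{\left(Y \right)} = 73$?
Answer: $-921204648$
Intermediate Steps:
$w{\left(H,K \right)} = -12 + 4 H$
$R = -790$ ($R = \left(479 + 73\right) - 1342 = 552 - 1342 = -790$)
$\left(R - 35888\right) \left(25708 + w{\left(-145,-95 \right)}\right) = \left(-790 - 35888\right) \left(25708 + \left(-12 + 4 \left(-145\right)\right)\right) = - 36678 \left(25708 - 592\right) = \left(-36678\right) 25116 = -921204648$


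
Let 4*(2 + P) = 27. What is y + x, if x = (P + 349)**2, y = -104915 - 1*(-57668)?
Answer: 1246273/16 ≈ 77892.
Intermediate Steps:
P = 19/4 (P = -2 + (1/4)*27 = -2 + 27/4 = 19/4 ≈ 4.7500)
y = -47247 (y = -104915 + 57668 = -47247)
x = 2002225/16 (x = (19/4 + 349)**2 = (1415/4)**2 = 2002225/16 ≈ 1.2514e+5)
y + x = -47247 + 2002225/16 = 1246273/16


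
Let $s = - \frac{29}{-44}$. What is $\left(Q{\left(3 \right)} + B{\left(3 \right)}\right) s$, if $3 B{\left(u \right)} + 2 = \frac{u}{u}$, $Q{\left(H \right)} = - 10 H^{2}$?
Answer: $- \frac{7859}{132} \approx -59.538$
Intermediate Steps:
$s = \frac{29}{44}$ ($s = \left(-29\right) \left(- \frac{1}{44}\right) = \frac{29}{44} \approx 0.65909$)
$B{\left(u \right)} = - \frac{1}{3}$ ($B{\left(u \right)} = - \frac{2}{3} + \frac{u \frac{1}{u}}{3} = - \frac{2}{3} + \frac{1}{3} \cdot 1 = - \frac{2}{3} + \frac{1}{3} = - \frac{1}{3}$)
$\left(Q{\left(3 \right)} + B{\left(3 \right)}\right) s = \left(- 10 \cdot 3^{2} - \frac{1}{3}\right) \frac{29}{44} = \left(\left(-10\right) 9 - \frac{1}{3}\right) \frac{29}{44} = \left(-90 - \frac{1}{3}\right) \frac{29}{44} = \left(- \frac{271}{3}\right) \frac{29}{44} = - \frac{7859}{132}$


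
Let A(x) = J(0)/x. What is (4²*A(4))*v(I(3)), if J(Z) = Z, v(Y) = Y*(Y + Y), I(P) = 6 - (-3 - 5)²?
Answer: 0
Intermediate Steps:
I(P) = -58 (I(P) = 6 - 1*(-8)² = 6 - 1*64 = 6 - 64 = -58)
v(Y) = 2*Y² (v(Y) = Y*(2*Y) = 2*Y²)
A(x) = 0 (A(x) = 0/x = 0)
(4²*A(4))*v(I(3)) = (4²*0)*(2*(-58)²) = (16*0)*(2*3364) = 0*6728 = 0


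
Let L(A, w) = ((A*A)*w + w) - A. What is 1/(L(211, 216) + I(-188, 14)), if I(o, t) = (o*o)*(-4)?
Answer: 1/9475165 ≈ 1.0554e-7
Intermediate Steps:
L(A, w) = w - A + w*A² (L(A, w) = (A²*w + w) - A = (w*A² + w) - A = (w + w*A²) - A = w - A + w*A²)
I(o, t) = -4*o² (I(o, t) = o²*(-4) = -4*o²)
1/(L(211, 216) + I(-188, 14)) = 1/((216 - 1*211 + 216*211²) - 4*(-188)²) = 1/((216 - 211 + 216*44521) - 4*35344) = 1/((216 - 211 + 9616536) - 141376) = 1/(9616541 - 141376) = 1/9475165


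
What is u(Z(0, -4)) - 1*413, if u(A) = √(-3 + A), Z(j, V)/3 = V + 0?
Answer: -413 + I*√15 ≈ -413.0 + 3.873*I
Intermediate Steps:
Z(j, V) = 3*V (Z(j, V) = 3*(V + 0) = 3*V)
u(Z(0, -4)) - 1*413 = √(-3 + 3*(-4)) - 1*413 = √(-3 - 12) - 413 = √(-15) - 413 = I*√15 - 413 = -413 + I*√15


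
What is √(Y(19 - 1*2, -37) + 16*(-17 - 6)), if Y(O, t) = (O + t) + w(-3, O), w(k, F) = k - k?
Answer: 2*I*√97 ≈ 19.698*I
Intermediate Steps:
w(k, F) = 0
Y(O, t) = O + t (Y(O, t) = (O + t) + 0 = O + t)
√(Y(19 - 1*2, -37) + 16*(-17 - 6)) = √(((19 - 1*2) - 37) + 16*(-17 - 6)) = √(((19 - 2) - 37) + 16*(-23)) = √((17 - 37) - 368) = √(-20 - 368) = √(-388) = 2*I*√97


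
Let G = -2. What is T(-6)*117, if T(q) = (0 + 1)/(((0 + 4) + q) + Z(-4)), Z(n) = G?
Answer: -117/4 ≈ -29.250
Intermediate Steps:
Z(n) = -2
T(q) = 1/(2 + q) (T(q) = (0 + 1)/(((0 + 4) + q) - 2) = 1/((4 + q) - 2) = 1/(2 + q))
T(-6)*117 = 117/(2 - 6) = 117/(-4) = -¼*117 = -117/4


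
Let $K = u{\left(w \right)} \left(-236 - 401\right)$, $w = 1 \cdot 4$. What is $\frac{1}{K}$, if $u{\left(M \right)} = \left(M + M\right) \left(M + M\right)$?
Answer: $- \frac{1}{40768} \approx -2.4529 \cdot 10^{-5}$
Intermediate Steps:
$w = 4$
$u{\left(M \right)} = 4 M^{2}$ ($u{\left(M \right)} = 2 M 2 M = 4 M^{2}$)
$K = -40768$ ($K = 4 \cdot 4^{2} \left(-236 - 401\right) = 4 \cdot 16 \left(-637\right) = 64 \left(-637\right) = -40768$)
$\frac{1}{K} = \frac{1}{-40768} = - \frac{1}{40768}$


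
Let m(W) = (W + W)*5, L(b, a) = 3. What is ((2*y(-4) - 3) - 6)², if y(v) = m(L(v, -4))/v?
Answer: 576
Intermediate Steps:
m(W) = 10*W (m(W) = (2*W)*5 = 10*W)
y(v) = 30/v (y(v) = (10*3)/v = 30/v)
((2*y(-4) - 3) - 6)² = ((2*(30/(-4)) - 3) - 6)² = ((2*(30*(-¼)) - 3) - 6)² = ((2*(-15/2) - 3) - 6)² = ((-15 - 3) - 6)² = (-18 - 6)² = (-24)² = 576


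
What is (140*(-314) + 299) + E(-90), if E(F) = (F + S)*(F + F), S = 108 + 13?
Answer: -49241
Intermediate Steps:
S = 121
E(F) = 2*F*(121 + F) (E(F) = (F + 121)*(F + F) = (121 + F)*(2*F) = 2*F*(121 + F))
(140*(-314) + 299) + E(-90) = (140*(-314) + 299) + 2*(-90)*(121 - 90) = (-43960 + 299) + 2*(-90)*31 = -43661 - 5580 = -49241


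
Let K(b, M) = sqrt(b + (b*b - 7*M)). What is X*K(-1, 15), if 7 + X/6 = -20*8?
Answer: -1002*I*sqrt(105) ≈ -10267.0*I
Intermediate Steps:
K(b, M) = sqrt(b + b**2 - 7*M) (K(b, M) = sqrt(b + (b**2 - 7*M)) = sqrt(b + b**2 - 7*M))
X = -1002 (X = -42 + 6*(-20*8) = -42 + 6*(-160) = -42 - 960 = -1002)
X*K(-1, 15) = -1002*sqrt(-1 + (-1)**2 - 7*15) = -1002*sqrt(-1 + 1 - 105) = -1002*I*sqrt(105)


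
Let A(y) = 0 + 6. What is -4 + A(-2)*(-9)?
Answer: -58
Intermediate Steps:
A(y) = 6
-4 + A(-2)*(-9) = -4 + 6*(-9) = -4 - 54 = -58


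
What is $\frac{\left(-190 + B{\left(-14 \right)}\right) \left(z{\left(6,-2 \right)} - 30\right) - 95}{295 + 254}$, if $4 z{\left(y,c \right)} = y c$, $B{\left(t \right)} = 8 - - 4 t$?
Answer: $\frac{7759}{549} \approx 14.133$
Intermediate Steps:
$B{\left(t \right)} = 8 + 4 t$
$z{\left(y,c \right)} = \frac{c y}{4}$ ($z{\left(y,c \right)} = \frac{y c}{4} = \frac{c y}{4}$)
$\frac{\left(-190 + B{\left(-14 \right)}\right) \left(z{\left(6,-2 \right)} - 30\right) - 95}{295 + 254} = \frac{\left(-190 + \left(8 + 4 \left(-14\right)\right)\right) \left(\frac{1}{4} \left(-2\right) 6 - 30\right) - 95}{295 + 254} = \frac{\left(-190 + \left(8 - 56\right)\right) \left(-3 - 30\right) - 95}{549} = \left(\left(-190 - 48\right) \left(-33\right) - 95\right) \frac{1}{549} = \left(\left(-238\right) \left(-33\right) - 95\right) \frac{1}{549} = \left(7854 - 95\right) \frac{1}{549} = 7759 \cdot \frac{1}{549} = \frac{7759}{549}$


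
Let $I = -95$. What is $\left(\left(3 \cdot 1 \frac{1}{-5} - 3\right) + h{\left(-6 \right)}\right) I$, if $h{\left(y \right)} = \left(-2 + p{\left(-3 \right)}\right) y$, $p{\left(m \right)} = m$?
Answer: $-2508$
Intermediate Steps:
$h{\left(y \right)} = - 5 y$ ($h{\left(y \right)} = \left(-2 - 3\right) y = - 5 y$)
$\left(\left(3 \cdot 1 \frac{1}{-5} - 3\right) + h{\left(-6 \right)}\right) I = \left(\left(3 \cdot 1 \frac{1}{-5} - 3\right) - -30\right) \left(-95\right) = \left(\left(3 \cdot 1 \left(- \frac{1}{5}\right) - 3\right) + 30\right) \left(-95\right) = \left(\left(3 \left(- \frac{1}{5}\right) - 3\right) + 30\right) \left(-95\right) = \left(\left(- \frac{3}{5} - 3\right) + 30\right) \left(-95\right) = \left(- \frac{18}{5} + 30\right) \left(-95\right) = \frac{132}{5} \left(-95\right) = -2508$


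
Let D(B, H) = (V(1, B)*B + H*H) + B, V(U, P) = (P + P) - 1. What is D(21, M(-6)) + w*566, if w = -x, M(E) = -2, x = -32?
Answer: 18998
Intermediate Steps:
V(U, P) = -1 + 2*P (V(U, P) = 2*P - 1 = -1 + 2*P)
D(B, H) = B + H² + B*(-1 + 2*B) (D(B, H) = ((-1 + 2*B)*B + H*H) + B = (B*(-1 + 2*B) + H²) + B = (H² + B*(-1 + 2*B)) + B = B + H² + B*(-1 + 2*B))
w = 32 (w = -1*(-32) = 32)
D(21, M(-6)) + w*566 = ((-2)² + 2*21²) + 32*566 = (4 + 2*441) + 18112 = (4 + 882) + 18112 = 886 + 18112 = 18998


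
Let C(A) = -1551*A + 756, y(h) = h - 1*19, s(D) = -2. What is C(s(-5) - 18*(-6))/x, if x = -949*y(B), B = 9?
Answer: -16365/949 ≈ -17.244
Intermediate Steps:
y(h) = -19 + h (y(h) = h - 19 = -19 + h)
C(A) = 756 - 1551*A
x = 9490 (x = -949*(-19 + 9) = -949*(-10) = 9490)
C(s(-5) - 18*(-6))/x = (756 - 1551*(-2 - 18*(-6)))/9490 = (756 - 1551*(-2 + 108))*(1/9490) = (756 - 1551*106)*(1/9490) = (756 - 164406)*(1/9490) = -163650*1/9490 = -16365/949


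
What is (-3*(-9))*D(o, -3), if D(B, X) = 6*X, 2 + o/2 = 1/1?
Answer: -486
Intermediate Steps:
o = -2 (o = -4 + 2*(1/1) = -4 + 2*(1*1) = -4 + 2*1 = -4 + 2 = -2)
(-3*(-9))*D(o, -3) = (-3*(-9))*(6*(-3)) = 27*(-18) = -486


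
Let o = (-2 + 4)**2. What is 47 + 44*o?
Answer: 223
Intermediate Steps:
o = 4 (o = 2**2 = 4)
47 + 44*o = 47 + 44*4 = 47 + 176 = 223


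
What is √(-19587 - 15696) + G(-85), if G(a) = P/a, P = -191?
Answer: 191/85 + I*√35283 ≈ 2.2471 + 187.84*I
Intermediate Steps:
G(a) = -191/a
√(-19587 - 15696) + G(-85) = √(-19587 - 15696) - 191/(-85) = √(-35283) - 191*(-1/85) = I*√35283 + 191/85 = 191/85 + I*√35283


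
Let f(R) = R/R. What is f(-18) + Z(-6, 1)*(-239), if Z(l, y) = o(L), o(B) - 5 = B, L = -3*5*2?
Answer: 5976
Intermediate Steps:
L = -30 (L = -15*2 = -30)
o(B) = 5 + B
Z(l, y) = -25 (Z(l, y) = 5 - 30 = -25)
f(R) = 1
f(-18) + Z(-6, 1)*(-239) = 1 - 25*(-239) = 1 + 5975 = 5976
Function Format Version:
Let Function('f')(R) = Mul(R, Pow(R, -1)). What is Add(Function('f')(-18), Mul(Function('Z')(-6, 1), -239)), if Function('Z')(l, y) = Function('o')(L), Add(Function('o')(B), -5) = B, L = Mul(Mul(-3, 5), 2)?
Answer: 5976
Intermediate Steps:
L = -30 (L = Mul(-15, 2) = -30)
Function('o')(B) = Add(5, B)
Function('Z')(l, y) = -25 (Function('Z')(l, y) = Add(5, -30) = -25)
Function('f')(R) = 1
Add(Function('f')(-18), Mul(Function('Z')(-6, 1), -239)) = Add(1, Mul(-25, -239)) = Add(1, 5975) = 5976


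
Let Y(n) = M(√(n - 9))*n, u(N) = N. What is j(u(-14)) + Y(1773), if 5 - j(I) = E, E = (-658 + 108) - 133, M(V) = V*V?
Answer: 3128260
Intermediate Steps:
M(V) = V²
E = -683 (E = -550 - 133 = -683)
j(I) = 688 (j(I) = 5 - 1*(-683) = 5 + 683 = 688)
Y(n) = n*(-9 + n) (Y(n) = (√(n - 9))²*n = (√(-9 + n))²*n = (-9 + n)*n = n*(-9 + n))
j(u(-14)) + Y(1773) = 688 + 1773*(-9 + 1773) = 688 + 1773*1764 = 688 + 3127572 = 3128260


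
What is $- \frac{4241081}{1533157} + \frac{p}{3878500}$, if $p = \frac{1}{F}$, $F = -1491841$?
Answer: $- \frac{24539341330290831657}{8871007871795504500} \approx -2.7662$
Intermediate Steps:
$p = - \frac{1}{1491841}$ ($p = \frac{1}{-1491841} = - \frac{1}{1491841} \approx -6.7031 \cdot 10^{-7}$)
$- \frac{4241081}{1533157} + \frac{p}{3878500} = - \frac{4241081}{1533157} - \frac{1}{1491841 \cdot 3878500} = \left(-4241081\right) \frac{1}{1533157} - \frac{1}{5786105318500} = - \frac{4241081}{1533157} - \frac{1}{5786105318500} = - \frac{24539341330290831657}{8871007871795504500}$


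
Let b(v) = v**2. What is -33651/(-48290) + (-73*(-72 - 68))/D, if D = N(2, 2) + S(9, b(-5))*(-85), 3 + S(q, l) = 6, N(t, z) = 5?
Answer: -9702221/241450 ≈ -40.183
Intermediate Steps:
S(q, l) = 3 (S(q, l) = -3 + 6 = 3)
D = -250 (D = 5 + 3*(-85) = 5 - 255 = -250)
-33651/(-48290) + (-73*(-72 - 68))/D = -33651/(-48290) - 73*(-72 - 68)/(-250) = -33651*(-1/48290) - 73*(-140)*(-1/250) = 33651/48290 + 10220*(-1/250) = 33651/48290 - 1022/25 = -9702221/241450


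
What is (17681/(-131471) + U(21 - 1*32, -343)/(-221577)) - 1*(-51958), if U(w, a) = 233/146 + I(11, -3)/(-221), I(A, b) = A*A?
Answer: 48837235848957264317/939939225182022 ≈ 51958.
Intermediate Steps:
I(A, b) = A²
U(w, a) = 33827/32266 (U(w, a) = 233/146 + 11²/(-221) = 233*(1/146) + 121*(-1/221) = 233/146 - 121/221 = 33827/32266)
(17681/(-131471) + U(21 - 1*32, -343)/(-221577)) - 1*(-51958) = (17681/(-131471) + (33827/32266)/(-221577)) - 1*(-51958) = (17681*(-1/131471) + (33827/32266)*(-1/221577)) + 51958 = (-17681/131471 - 33827/7149403482) + 51958 = -126413050234759/939939225182022 + 51958 = 48837235848957264317/939939225182022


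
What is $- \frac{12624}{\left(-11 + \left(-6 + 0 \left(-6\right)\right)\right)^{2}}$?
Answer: $- \frac{12624}{289} \approx -43.682$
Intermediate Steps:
$- \frac{12624}{\left(-11 + \left(-6 + 0 \left(-6\right)\right)\right)^{2}} = - \frac{12624}{\left(-11 + \left(-6 + 0\right)\right)^{2}} = - \frac{12624}{\left(-11 - 6\right)^{2}} = - \frac{12624}{\left(-17\right)^{2}} = - \frac{12624}{289}$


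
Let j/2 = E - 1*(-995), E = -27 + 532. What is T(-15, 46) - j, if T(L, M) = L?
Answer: -3015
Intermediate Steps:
E = 505
j = 3000 (j = 2*(505 - 1*(-995)) = 2*(505 + 995) = 2*1500 = 3000)
T(-15, 46) - j = -15 - 1*3000 = -15 - 3000 = -3015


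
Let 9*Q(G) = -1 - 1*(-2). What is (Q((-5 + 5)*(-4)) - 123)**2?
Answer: 1223236/81 ≈ 15102.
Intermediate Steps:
Q(G) = 1/9 (Q(G) = (-1 - 1*(-2))/9 = (-1 + 2)/9 = (1/9)*1 = 1/9)
(Q((-5 + 5)*(-4)) - 123)**2 = (1/9 - 123)**2 = (-1106/9)**2 = 1223236/81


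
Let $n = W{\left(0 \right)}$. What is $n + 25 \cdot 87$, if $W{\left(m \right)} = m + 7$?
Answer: $2182$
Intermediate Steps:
$W{\left(m \right)} = 7 + m$
$n = 7$ ($n = 7 + 0 = 7$)
$n + 25 \cdot 87 = 7 + 25 \cdot 87 = 7 + 2175 = 2182$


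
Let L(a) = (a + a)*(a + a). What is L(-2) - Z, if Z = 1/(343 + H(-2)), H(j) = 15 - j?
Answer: 5759/360 ≈ 15.997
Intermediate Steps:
Z = 1/360 (Z = 1/(343 + (15 - 1*(-2))) = 1/(343 + (15 + 2)) = 1/(343 + 17) = 1/360 ≈ 0.0027778)
L(a) = 4*a**2 (L(a) = (2*a)*(2*a) = 4*a**2)
L(-2) - Z = 4*(-2)**2 - 1*1/360 = 4*4 - 1/360 = 16 - 1/360 = 5759/360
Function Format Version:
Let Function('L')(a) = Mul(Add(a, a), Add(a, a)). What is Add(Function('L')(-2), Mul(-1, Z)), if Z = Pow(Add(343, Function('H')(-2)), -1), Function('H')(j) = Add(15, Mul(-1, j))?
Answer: Rational(5759, 360) ≈ 15.997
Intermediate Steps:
Z = Rational(1, 360) (Z = Pow(Add(343, Add(15, Mul(-1, -2))), -1) = Pow(Add(343, Add(15, 2)), -1) = Pow(Add(343, 17), -1) = Pow(360, -1) = Rational(1, 360) ≈ 0.0027778)
Function('L')(a) = Mul(4, Pow(a, 2)) (Function('L')(a) = Mul(Mul(2, a), Mul(2, a)) = Mul(4, Pow(a, 2)))
Add(Function('L')(-2), Mul(-1, Z)) = Add(Mul(4, Pow(-2, 2)), Mul(-1, Rational(1, 360))) = Add(Mul(4, 4), Rational(-1, 360)) = Add(16, Rational(-1, 360)) = Rational(5759, 360)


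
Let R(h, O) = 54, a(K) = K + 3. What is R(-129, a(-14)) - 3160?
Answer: -3106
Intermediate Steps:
a(K) = 3 + K
R(-129, a(-14)) - 3160 = 54 - 3160 = -3106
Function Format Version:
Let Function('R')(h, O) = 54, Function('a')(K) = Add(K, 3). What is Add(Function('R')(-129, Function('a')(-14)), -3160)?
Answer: -3106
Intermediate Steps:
Function('a')(K) = Add(3, K)
Add(Function('R')(-129, Function('a')(-14)), -3160) = Add(54, -3160) = -3106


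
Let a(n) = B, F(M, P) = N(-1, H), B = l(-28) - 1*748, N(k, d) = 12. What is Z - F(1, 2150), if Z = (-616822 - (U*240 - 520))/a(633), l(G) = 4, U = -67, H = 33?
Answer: 3179/4 ≈ 794.75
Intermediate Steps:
B = -744 (B = 4 - 1*748 = 4 - 748 = -744)
F(M, P) = 12
a(n) = -744
Z = 3227/4 (Z = (-616822 - (-67*240 - 520))/(-744) = (-616822 - (-16080 - 520))*(-1/744) = (-616822 - 1*(-16600))*(-1/744) = (-616822 + 16600)*(-1/744) = -600222*(-1/744) = 3227/4 ≈ 806.75)
Z - F(1, 2150) = 3227/4 - 1*12 = 3227/4 - 12 = 3179/4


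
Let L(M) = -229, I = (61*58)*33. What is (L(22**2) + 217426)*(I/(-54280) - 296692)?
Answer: -1748930897782629/27140 ≈ -6.4441e+10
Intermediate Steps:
I = 116754 (I = 3538*33 = 116754)
(L(22**2) + 217426)*(I/(-54280) - 296692) = (-229 + 217426)*(116754/(-54280) - 296692) = 217197*(116754*(-1/54280) - 296692) = 217197*(-58377/27140 - 296692) = 217197*(-8052279257/27140) = -1748930897782629/27140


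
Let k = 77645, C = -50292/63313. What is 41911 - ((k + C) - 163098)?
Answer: 8063847224/63313 ≈ 1.2736e+5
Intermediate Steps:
C = -50292/63313 (C = -50292*1/63313 = -50292/63313 ≈ -0.79434)
41911 - ((k + C) - 163098) = 41911 - ((77645 - 50292/63313) - 163098) = 41911 - (4915887593/63313 - 163098) = 41911 - 1*(-5410336081/63313) = 41911 + 5410336081/63313 = 8063847224/63313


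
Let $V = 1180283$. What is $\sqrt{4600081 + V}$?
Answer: $2 \sqrt{1445091} \approx 2404.2$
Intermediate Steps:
$\sqrt{4600081 + V} = \sqrt{4600081 + 1180283} = \sqrt{5780364} = 2 \sqrt{1445091}$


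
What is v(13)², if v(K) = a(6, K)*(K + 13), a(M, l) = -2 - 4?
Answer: 24336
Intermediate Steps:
a(M, l) = -6
v(K) = -78 - 6*K (v(K) = -6*(K + 13) = -6*(13 + K) = -78 - 6*K)
v(13)² = (-78 - 6*13)² = (-78 - 78)² = (-156)² = 24336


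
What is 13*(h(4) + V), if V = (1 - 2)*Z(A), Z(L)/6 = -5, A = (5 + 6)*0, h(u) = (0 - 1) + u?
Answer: 429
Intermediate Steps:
h(u) = -1 + u
A = 0 (A = 11*0 = 0)
Z(L) = -30 (Z(L) = 6*(-5) = -30)
V = 30 (V = (1 - 2)*(-30) = -1*(-30) = 30)
13*(h(4) + V) = 13*((-1 + 4) + 30) = 13*(3 + 30) = 13*33 = 429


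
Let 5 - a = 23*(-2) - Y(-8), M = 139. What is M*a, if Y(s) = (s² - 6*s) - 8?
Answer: 21545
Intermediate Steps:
Y(s) = -8 + s² - 6*s
a = 155 (a = 5 - (23*(-2) - (-8 + (-8)² - 6*(-8))) = 5 - (-46 - (-8 + 64 + 48)) = 5 - (-46 - 1*104) = 5 - (-46 - 104) = 5 - 1*(-150) = 5 + 150 = 155)
M*a = 139*155 = 21545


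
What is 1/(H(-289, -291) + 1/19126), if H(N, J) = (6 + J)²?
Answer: 19126/1553509351 ≈ 1.2311e-5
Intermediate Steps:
1/(H(-289, -291) + 1/19126) = 1/((6 - 291)² + 1/19126) = 1/((-285)² + 1/19126) = 1/(81225 + 1/19126) = 1/(1553509351/19126) = 19126/1553509351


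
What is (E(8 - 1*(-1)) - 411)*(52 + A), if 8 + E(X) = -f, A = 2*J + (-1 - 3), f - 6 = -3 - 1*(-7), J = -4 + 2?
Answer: -18876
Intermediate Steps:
J = -2
f = 10 (f = 6 + (-3 - 1*(-7)) = 6 + (-3 + 7) = 6 + 4 = 10)
A = -8 (A = 2*(-2) + (-1 - 3) = -4 - 4 = -8)
E(X) = -18 (E(X) = -8 - 1*10 = -8 - 10 = -18)
(E(8 - 1*(-1)) - 411)*(52 + A) = (-18 - 411)*(52 - 8) = -429*44 = -18876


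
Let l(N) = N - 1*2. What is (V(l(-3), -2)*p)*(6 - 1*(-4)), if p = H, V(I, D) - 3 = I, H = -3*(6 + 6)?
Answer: 720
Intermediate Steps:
H = -36 (H = -3*12 = -36)
l(N) = -2 + N (l(N) = N - 2 = -2 + N)
V(I, D) = 3 + I
p = -36
(V(l(-3), -2)*p)*(6 - 1*(-4)) = ((3 + (-2 - 3))*(-36))*(6 - 1*(-4)) = ((3 - 5)*(-36))*(6 + 4) = -2*(-36)*10 = 72*10 = 720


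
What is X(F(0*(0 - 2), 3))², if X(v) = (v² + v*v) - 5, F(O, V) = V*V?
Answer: 24649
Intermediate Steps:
F(O, V) = V²
X(v) = -5 + 2*v² (X(v) = (v² + v²) - 5 = 2*v² - 5 = -5 + 2*v²)
X(F(0*(0 - 2), 3))² = (-5 + 2*(3²)²)² = (-5 + 2*9²)² = (-5 + 2*81)² = (-5 + 162)² = 157² = 24649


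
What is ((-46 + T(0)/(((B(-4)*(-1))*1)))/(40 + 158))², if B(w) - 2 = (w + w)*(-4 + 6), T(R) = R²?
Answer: 529/9801 ≈ 0.053974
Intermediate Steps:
B(w) = 2 + 4*w (B(w) = 2 + (w + w)*(-4 + 6) = 2 + (2*w)*2 = 2 + 4*w)
((-46 + T(0)/(((B(-4)*(-1))*1)))/(40 + 158))² = ((-46 + 0²/((((2 + 4*(-4))*(-1))*1)))/(40 + 158))² = ((-46 + 0/((((2 - 16)*(-1))*1)))/198)² = ((-46 + 0/((-14*(-1)*1)))*(1/198))² = ((-46 + 0/((14*1)))*(1/198))² = ((-46 + 0/14)*(1/198))² = ((-46 + 0*(1/14))*(1/198))² = ((-46 + 0)*(1/198))² = (-46*1/198)² = (-23/99)² = 529/9801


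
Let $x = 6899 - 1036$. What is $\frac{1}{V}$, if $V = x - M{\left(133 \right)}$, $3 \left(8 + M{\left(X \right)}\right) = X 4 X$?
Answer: $- \frac{3}{53143} \approx -5.6451 \cdot 10^{-5}$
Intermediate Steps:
$M{\left(X \right)} = -8 + \frac{4 X^{2}}{3}$ ($M{\left(X \right)} = -8 + \frac{X 4 X}{3} = -8 + \frac{4 X^{2}}{3}$)
$x = 5863$ ($x = 6899 - 1036 = 5863$)
$V = - \frac{53143}{3}$ ($V = 5863 - \left(-8 + \frac{4 \cdot 133^{2}}{3}\right) = 5863 - \left(-8 + \frac{4}{3} \cdot 17689\right) = 5863 - \left(-8 + \frac{70756}{3}\right) = 5863 - \frac{70732}{3} = - \frac{53143}{3} \approx -17714.0$)
$\frac{1}{V} = \frac{1}{- \frac{53143}{3}} = - \frac{3}{53143}$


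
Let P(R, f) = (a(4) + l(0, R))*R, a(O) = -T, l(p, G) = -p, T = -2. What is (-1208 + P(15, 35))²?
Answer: 1387684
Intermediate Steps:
a(O) = 2 (a(O) = -1*(-2) = 2)
P(R, f) = 2*R (P(R, f) = (2 - 1*0)*R = (2 + 0)*R = 2*R)
(-1208 + P(15, 35))² = (-1208 + 2*15)² = (-1208 + 30)² = (-1178)² = 1387684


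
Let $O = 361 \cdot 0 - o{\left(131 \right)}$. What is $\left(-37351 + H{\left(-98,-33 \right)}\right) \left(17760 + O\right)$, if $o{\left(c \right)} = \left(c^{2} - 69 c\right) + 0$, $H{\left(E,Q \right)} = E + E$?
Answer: $-361877986$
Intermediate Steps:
$H{\left(E,Q \right)} = 2 E$
$o{\left(c \right)} = c^{2} - 69 c$
$O = -8122$ ($O = 361 \cdot 0 - 131 \left(-69 + 131\right) = 0 - 131 \cdot 62 = 0 - 8122 = -8122$)
$\left(-37351 + H{\left(-98,-33 \right)}\right) \left(17760 + O\right) = \left(-37351 + 2 \left(-98\right)\right) \left(17760 - 8122\right) = \left(-37351 - 196\right) 9638 = \left(-37547\right) 9638 = -361877986$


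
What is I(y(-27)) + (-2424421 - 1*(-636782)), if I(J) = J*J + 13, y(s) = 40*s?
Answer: -621226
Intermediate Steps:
I(J) = 13 + J**2 (I(J) = J**2 + 13 = 13 + J**2)
I(y(-27)) + (-2424421 - 1*(-636782)) = (13 + (40*(-27))**2) + (-2424421 - 1*(-636782)) = (13 + (-1080)**2) + (-2424421 + 636782) = (13 + 1166400) - 1787639 = 1166413 - 1787639 = -621226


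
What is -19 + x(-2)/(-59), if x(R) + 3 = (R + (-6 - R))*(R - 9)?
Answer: -1184/59 ≈ -20.068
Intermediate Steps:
x(R) = 51 - 6*R (x(R) = -3 + (R + (-6 - R))*(R - 9) = -3 - 6*(-9 + R) = -3 + (54 - 6*R) = 51 - 6*R)
-19 + x(-2)/(-59) = -19 + (51 - 6*(-2))/(-59) = -19 + (51 + 12)*(-1/59) = -19 + 63*(-1/59) = -19 - 63/59 = -1184/59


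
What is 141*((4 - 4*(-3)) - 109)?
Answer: -13113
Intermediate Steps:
141*((4 - 4*(-3)) - 109) = 141*((4 + 12) - 109) = 141*(16 - 109) = 141*(-93) = -13113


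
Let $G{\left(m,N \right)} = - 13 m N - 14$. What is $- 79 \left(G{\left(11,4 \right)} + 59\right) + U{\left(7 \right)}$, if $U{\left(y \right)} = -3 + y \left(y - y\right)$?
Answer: $41630$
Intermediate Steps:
$U{\left(y \right)} = -3$ ($U{\left(y \right)} = -3 + y 0 = -3 + 0 = -3$)
$G{\left(m,N \right)} = -14 - 13 N m$ ($G{\left(m,N \right)} = - 13 N m - 14 = -14 - 13 N m$)
$- 79 \left(G{\left(11,4 \right)} + 59\right) + U{\left(7 \right)} = - 79 \left(\left(-14 - 52 \cdot 11\right) + 59\right) - 3 = - 79 \left(\left(-14 - 572\right) + 59\right) - 3 = - 79 \left(-586 + 59\right) - 3 = \left(-79\right) \left(-527\right) - 3 = 41633 - 3 = 41630$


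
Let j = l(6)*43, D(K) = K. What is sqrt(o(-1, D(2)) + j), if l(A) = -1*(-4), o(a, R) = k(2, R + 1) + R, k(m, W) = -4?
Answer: sqrt(170) ≈ 13.038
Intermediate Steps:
o(a, R) = -4 + R
l(A) = 4
j = 172 (j = 4*43 = 172)
sqrt(o(-1, D(2)) + j) = sqrt((-4 + 2) + 172) = sqrt(-2 + 172) = sqrt(170)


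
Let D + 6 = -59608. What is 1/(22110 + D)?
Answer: -1/37504 ≈ -2.6664e-5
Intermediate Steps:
D = -59614 (D = -6 - 59608 = -59614)
1/(22110 + D) = 1/(22110 - 59614) = 1/(-37504) = -1/37504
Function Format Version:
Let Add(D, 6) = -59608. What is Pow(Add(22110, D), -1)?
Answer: Rational(-1, 37504) ≈ -2.6664e-5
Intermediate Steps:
D = -59614 (D = Add(-6, -59608) = -59614)
Pow(Add(22110, D), -1) = Pow(Add(22110, -59614), -1) = Pow(-37504, -1) = Rational(-1, 37504)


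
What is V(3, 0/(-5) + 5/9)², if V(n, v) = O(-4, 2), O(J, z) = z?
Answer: 4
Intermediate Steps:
V(n, v) = 2
V(3, 0/(-5) + 5/9)² = 2² = 4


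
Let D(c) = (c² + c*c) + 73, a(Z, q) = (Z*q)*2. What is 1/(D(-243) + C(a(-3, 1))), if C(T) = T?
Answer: 1/118165 ≈ 8.4627e-6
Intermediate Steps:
a(Z, q) = 2*Z*q
D(c) = 73 + 2*c² (D(c) = (c² + c²) + 73 = 2*c² + 73 = 73 + 2*c²)
1/(D(-243) + C(a(-3, 1))) = 1/((73 + 2*(-243)²) + 2*(-3)*1) = 1/((73 + 2*59049) - 6) = 1/((73 + 118098) - 6) = 1/(118171 - 6) = 1/118165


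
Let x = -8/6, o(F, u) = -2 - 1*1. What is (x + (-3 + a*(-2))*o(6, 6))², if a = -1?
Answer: 25/9 ≈ 2.7778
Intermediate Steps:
o(F, u) = -3 (o(F, u) = -2 - 1 = -3)
x = -4/3 (x = -8*⅙ = -4/3 ≈ -1.3333)
(x + (-3 + a*(-2))*o(6, 6))² = (-4/3 + (-3 - 1*(-2))*(-3))² = (-4/3 + (-3 + 2)*(-3))² = (-4/3 - 1*(-3))² = (-4/3 + 3)² = (5/3)² = 25/9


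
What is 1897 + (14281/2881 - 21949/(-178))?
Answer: 1038592833/512818 ≈ 2025.3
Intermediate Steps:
1897 + (14281/2881 - 21949/(-178)) = 1897 + (14281*(1/2881) - 21949*(-1/178)) = 1897 + (14281/2881 + 21949/178) = 1897 + 65777087/512818 = 1038592833/512818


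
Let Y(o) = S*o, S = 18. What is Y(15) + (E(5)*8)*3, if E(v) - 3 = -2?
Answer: 294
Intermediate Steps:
E(v) = 1 (E(v) = 3 - 2 = 1)
Y(o) = 18*o
Y(15) + (E(5)*8)*3 = 18*15 + (1*8)*3 = 270 + 8*3 = 270 + 24 = 294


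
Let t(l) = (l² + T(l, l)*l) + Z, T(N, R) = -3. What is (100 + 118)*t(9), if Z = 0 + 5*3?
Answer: 15042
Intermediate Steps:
Z = 15 (Z = 0 + 15 = 15)
t(l) = 15 + l² - 3*l (t(l) = (l² - 3*l) + 15 = 15 + l² - 3*l)
(100 + 118)*t(9) = (100 + 118)*(15 + 9² - 3*9) = 218*(15 + 81 - 27) = 218*69 = 15042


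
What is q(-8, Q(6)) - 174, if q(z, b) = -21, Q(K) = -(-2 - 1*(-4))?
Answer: -195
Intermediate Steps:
Q(K) = -2 (Q(K) = -(-2 + 4) = -1*2 = -2)
q(-8, Q(6)) - 174 = -21 - 174 = -195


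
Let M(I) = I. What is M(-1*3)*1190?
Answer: -3570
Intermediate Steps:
M(-1*3)*1190 = -1*3*1190 = -3*1190 = -3570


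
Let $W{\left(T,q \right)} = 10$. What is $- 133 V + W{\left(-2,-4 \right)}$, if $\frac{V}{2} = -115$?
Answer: $30600$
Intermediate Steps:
$V = -230$ ($V = 2 \left(-115\right) = -230$)
$- 133 V + W{\left(-2,-4 \right)} = \left(-133\right) \left(-230\right) + 10 = 30590 + 10 = 30600$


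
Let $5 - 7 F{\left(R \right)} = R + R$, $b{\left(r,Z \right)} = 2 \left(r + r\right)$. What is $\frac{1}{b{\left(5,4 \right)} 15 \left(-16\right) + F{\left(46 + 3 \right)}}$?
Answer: $- \frac{7}{33693} \approx -0.00020776$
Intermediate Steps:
$b{\left(r,Z \right)} = 4 r$ ($b{\left(r,Z \right)} = 2 \cdot 2 r = 4 r$)
$F{\left(R \right)} = \frac{5}{7} - \frac{2 R}{7}$ ($F{\left(R \right)} = \frac{5}{7} - \frac{R + R}{7} = \frac{5}{7} - \frac{2 R}{7}$)
$\frac{1}{b{\left(5,4 \right)} 15 \left(-16\right) + F{\left(46 + 3 \right)}} = \frac{1}{4 \cdot 5 \cdot 15 \left(-16\right) + \left(\frac{5}{7} - \frac{2 \left(46 + 3\right)}{7}\right)} = \frac{1}{20 \cdot 15 \left(-16\right) + \left(\frac{5}{7} - 14\right)} = \frac{1}{300 \left(-16\right) + \left(\frac{5}{7} - 14\right)} = \frac{1}{-4800 - \frac{93}{7}} = \frac{1}{- \frac{33693}{7}} = - \frac{7}{33693}$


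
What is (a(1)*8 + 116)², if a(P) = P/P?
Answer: 15376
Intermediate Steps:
a(P) = 1
(a(1)*8 + 116)² = (1*8 + 116)² = (8 + 116)² = 124² = 15376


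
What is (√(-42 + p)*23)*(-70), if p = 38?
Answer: -3220*I ≈ -3220.0*I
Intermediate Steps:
(√(-42 + p)*23)*(-70) = (√(-42 + 38)*23)*(-70) = (√(-4)*23)*(-70) = ((2*I)*23)*(-70) = (46*I)*(-70) = -3220*I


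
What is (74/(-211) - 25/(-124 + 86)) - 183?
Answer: -1464831/8018 ≈ -182.69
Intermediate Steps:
(74/(-211) - 25/(-124 + 86)) - 183 = (74*(-1/211) - 25/(-38)) - 183 = (-74/211 - 25*(-1/38)) - 183 = (-74/211 + 25/38) - 183 = 2463/8018 - 183 = -1464831/8018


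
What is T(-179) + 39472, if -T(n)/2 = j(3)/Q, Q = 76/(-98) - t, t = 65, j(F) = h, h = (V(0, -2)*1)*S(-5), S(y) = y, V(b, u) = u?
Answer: 127219236/3223 ≈ 39472.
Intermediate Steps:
h = 10 (h = -2*1*(-5) = -2*(-5) = 10)
j(F) = 10
Q = -3223/49 (Q = 76/(-98) - 1*65 = 76*(-1/98) - 65 = -38/49 - 65 = -3223/49 ≈ -65.776)
T(n) = 980/3223 (T(n) = -20/(-3223/49) = -20*(-49)/3223 = -2*(-490/3223) = 980/3223)
T(-179) + 39472 = 980/3223 + 39472 = 127219236/3223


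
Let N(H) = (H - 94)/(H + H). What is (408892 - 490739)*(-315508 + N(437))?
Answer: 22569608909703/874 ≈ 2.5823e+10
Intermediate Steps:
N(H) = (-94 + H)/(2*H) (N(H) = (-94 + H)/((2*H)) = (-94 + H)*(1/(2*H)) = (-94 + H)/(2*H))
(408892 - 490739)*(-315508 + N(437)) = (408892 - 490739)*(-315508 + (1/2)*(-94 + 437)/437) = -81847*(-315508 + (1/2)*(1/437)*343) = -81847*(-315508 + 343/874) = -81847*(-275753649/874) = 22569608909703/874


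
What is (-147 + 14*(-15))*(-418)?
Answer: 149226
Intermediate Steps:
(-147 + 14*(-15))*(-418) = (-147 - 210)*(-418) = -357*(-418) = 149226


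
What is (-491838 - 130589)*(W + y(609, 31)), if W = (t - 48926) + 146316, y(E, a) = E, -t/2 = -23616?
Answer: -90395695637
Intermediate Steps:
t = 47232 (t = -2*(-23616) = 47232)
W = 144622 (W = (47232 - 48926) + 146316 = -1694 + 146316 = 144622)
(-491838 - 130589)*(W + y(609, 31)) = (-491838 - 130589)*(144622 + 609) = -622427*145231 = -90395695637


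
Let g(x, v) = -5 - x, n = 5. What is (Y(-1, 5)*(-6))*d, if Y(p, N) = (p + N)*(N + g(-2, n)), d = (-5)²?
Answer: -1200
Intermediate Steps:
d = 25
Y(p, N) = (-3 + N)*(N + p) (Y(p, N) = (p + N)*(N + (-5 - 1*(-2))) = (N + p)*(N + (-5 + 2)) = (N + p)*(N - 3) = (N + p)*(-3 + N) = (-3 + N)*(N + p))
(Y(-1, 5)*(-6))*d = ((5² - 3*5 - 3*(-1) + 5*(-1))*(-6))*25 = ((25 - 15 + 3 - 5)*(-6))*25 = (8*(-6))*25 = -48*25 = -1200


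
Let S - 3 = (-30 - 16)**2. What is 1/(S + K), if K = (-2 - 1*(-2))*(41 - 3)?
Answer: 1/2119 ≈ 0.00047192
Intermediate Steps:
K = 0 (K = (-2 + 2)*38 = 0*38 = 0)
S = 2119 (S = 3 + (-30 - 16)**2 = 3 + (-46)**2 = 3 + 2116 = 2119)
1/(S + K) = 1/(2119 + 0) = 1/2119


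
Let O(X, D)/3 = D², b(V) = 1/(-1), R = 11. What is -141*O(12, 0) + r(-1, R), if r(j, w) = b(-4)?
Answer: -1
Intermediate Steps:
b(V) = -1
O(X, D) = 3*D²
r(j, w) = -1
-141*O(12, 0) + r(-1, R) = -423*0² - 1 = -423*0 - 1 = -141*0 - 1 = 0 - 1 = -1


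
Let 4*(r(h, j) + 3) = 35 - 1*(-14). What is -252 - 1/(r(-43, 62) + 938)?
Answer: -954832/3789 ≈ -252.00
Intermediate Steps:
r(h, j) = 37/4 (r(h, j) = -3 + (35 - 1*(-14))/4 = -3 + (35 + 14)/4 = -3 + (¼)*49 = -3 + 49/4 = 37/4)
-252 - 1/(r(-43, 62) + 938) = -252 - 1/(37/4 + 938) = -252 - 1/3789/4 = -252 - 1*4/3789 = -252 - 4/3789 = -954832/3789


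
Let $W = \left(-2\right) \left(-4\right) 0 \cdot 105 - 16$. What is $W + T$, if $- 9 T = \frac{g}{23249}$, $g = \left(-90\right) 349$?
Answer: $- \frac{368494}{23249} \approx -15.85$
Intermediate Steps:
$g = -31410$
$T = \frac{3490}{23249}$ ($T = - \frac{\left(-31410\right) \frac{1}{23249}}{9} = \left(- \frac{1}{9}\right) \left(- \frac{31410}{23249}\right) = \frac{3490}{23249} \approx 0.15011$)
$W = -16$ ($W = 8 \cdot 0 \cdot 105 - 16 = 0 \cdot 105 - 16 = 0 - 16 = -16$)
$W + T = -16 + \frac{3490}{23249} = - \frac{368494}{23249}$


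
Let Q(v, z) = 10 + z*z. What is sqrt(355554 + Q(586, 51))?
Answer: sqrt(358165) ≈ 598.47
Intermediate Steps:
Q(v, z) = 10 + z**2
sqrt(355554 + Q(586, 51)) = sqrt(355554 + (10 + 51**2)) = sqrt(355554 + (10 + 2601)) = sqrt(355554 + 2611) = sqrt(358165)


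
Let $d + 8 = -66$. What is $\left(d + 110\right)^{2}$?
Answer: $1296$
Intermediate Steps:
$d = -74$ ($d = -8 - 66 = -74$)
$\left(d + 110\right)^{2} = \left(-74 + 110\right)^{2} = 36^{2} = 1296$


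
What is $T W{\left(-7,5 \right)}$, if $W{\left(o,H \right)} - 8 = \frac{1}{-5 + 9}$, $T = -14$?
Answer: $- \frac{231}{2} \approx -115.5$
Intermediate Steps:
$W{\left(o,H \right)} = \frac{33}{4}$ ($W{\left(o,H \right)} = 8 + \frac{1}{-5 + 9} = 8 + \frac{1}{4} = \frac{33}{4}$)
$T W{\left(-7,5 \right)} = \left(-14\right) \frac{33}{4} = - \frac{231}{2}$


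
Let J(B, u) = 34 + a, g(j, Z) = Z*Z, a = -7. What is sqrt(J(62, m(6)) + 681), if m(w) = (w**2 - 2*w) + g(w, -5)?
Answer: 2*sqrt(177) ≈ 26.608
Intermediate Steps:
g(j, Z) = Z**2
m(w) = 25 + w**2 - 2*w (m(w) = (w**2 - 2*w) + (-5)**2 = (w**2 - 2*w) + 25 = 25 + w**2 - 2*w)
J(B, u) = 27 (J(B, u) = 34 - 7 = 27)
sqrt(J(62, m(6)) + 681) = sqrt(27 + 681) = sqrt(708) = 2*sqrt(177)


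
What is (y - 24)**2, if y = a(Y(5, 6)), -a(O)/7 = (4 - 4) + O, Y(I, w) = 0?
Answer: 576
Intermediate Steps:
a(O) = -7*O (a(O) = -7*((4 - 4) + O) = -7*(0 + O) = -7*O)
y = 0 (y = -7*0 = 0)
(y - 24)**2 = (0 - 24)**2 = (-24)**2 = 576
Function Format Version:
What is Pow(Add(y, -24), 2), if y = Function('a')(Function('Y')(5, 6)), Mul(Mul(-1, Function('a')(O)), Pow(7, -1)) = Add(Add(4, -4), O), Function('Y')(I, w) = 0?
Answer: 576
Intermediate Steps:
Function('a')(O) = Mul(-7, O) (Function('a')(O) = Mul(-7, Add(Add(4, -4), O)) = Mul(-7, Add(0, O)) = Mul(-7, O))
y = 0 (y = Mul(-7, 0) = 0)
Pow(Add(y, -24), 2) = Pow(Add(0, -24), 2) = Pow(-24, 2) = 576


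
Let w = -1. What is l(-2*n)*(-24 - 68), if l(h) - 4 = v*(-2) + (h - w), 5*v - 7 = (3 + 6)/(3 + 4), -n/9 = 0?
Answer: -5428/35 ≈ -155.09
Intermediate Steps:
n = 0 (n = -9*0 = 0)
v = 58/35 (v = 7/5 + ((3 + 6)/(3 + 4))/5 = 7/5 + (9/7)/5 = 7/5 + (9*(⅐))/5 = 7/5 + (⅕)*(9/7) = 7/5 + 9/35 = 58/35 ≈ 1.6571)
l(h) = 59/35 + h (l(h) = 4 + ((58/35)*(-2) + (h - 1*(-1))) = 4 + (-116/35 + (h + 1)) = 4 + (-116/35 + (1 + h)) = 4 + (-81/35 + h) = 59/35 + h)
l(-2*n)*(-24 - 68) = (59/35 - 2*0)*(-24 - 68) = (59/35 + 0)*(-92) = (59/35)*(-92) = -5428/35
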